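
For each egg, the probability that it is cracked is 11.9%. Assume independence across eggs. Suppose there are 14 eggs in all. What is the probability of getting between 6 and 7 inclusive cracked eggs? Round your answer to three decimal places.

X ~ Binomial(14, 0.119); P(6 ≤ X ≤ 7) = Σ C(14,k) p^k (1−p)^(14−k) over k:
  k=6: C(14,6)·0.119^6·0.881^8 = 0.00309
  k=7: C(14,7)·0.119^7·0.881^7 = 0.00048
Total = 0.00357

0.004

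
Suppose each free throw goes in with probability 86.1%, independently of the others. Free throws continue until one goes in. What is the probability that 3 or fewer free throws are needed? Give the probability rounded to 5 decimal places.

Y = number of free throws to the first success; geometric, p = 0.861.
P(Y ≤ 3) = 1 − (1−p)^3 = 1 − 0.0026856 = 0.9973144

0.99731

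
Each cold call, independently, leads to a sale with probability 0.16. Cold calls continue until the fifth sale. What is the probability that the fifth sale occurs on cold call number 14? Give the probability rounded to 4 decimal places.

Y = trial on which the fifth success occurs; negative binomial, r=5, p=0.16.
P(Y=14) = C(13,4) · p^5 · (1−p)^9
= 715 · 0.00010486 · 0.20822 = 0.015611

0.0156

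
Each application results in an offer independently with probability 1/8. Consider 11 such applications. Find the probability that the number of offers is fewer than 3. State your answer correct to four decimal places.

0.8503

X ~ Binomial(11, 0.125); P(X ≤ 2) = Σ C(11,k) p^k (1−p)^(11−k) over k:
  k=0: C(11,0)·0.125^0·0.875^11 = 0.230191
  k=1: C(11,1)·0.125^1·0.875^10 = 0.361729
  k=2: C(11,2)·0.125^2·0.875^9 = 0.258378
Total = 0.850298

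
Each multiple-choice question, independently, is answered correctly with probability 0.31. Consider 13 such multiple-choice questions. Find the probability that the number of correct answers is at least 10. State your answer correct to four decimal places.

0.0009

X ~ Binomial(13, 0.31); P(X ≥ 10) = Σ C(13,k) p^k (1−p)^(13−k) over k:
  k=10: C(13,10)·0.31^10·0.69^3 = 0.000770
  k=11: C(13,11)·0.31^11·0.69^2 = 0.000094
  k=12: C(13,12)·0.31^12·0.69^1 = 0.000007
  k=13: C(13,13)·0.31^13·0.69^0 = 0.000000
Total = 0.000872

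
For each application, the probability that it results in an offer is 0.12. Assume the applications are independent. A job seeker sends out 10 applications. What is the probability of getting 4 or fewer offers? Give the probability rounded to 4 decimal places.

X ~ Binomial(10, 0.12); P(X ≤ 4) = Σ C(10,k) p^k (1−p)^(10−k) over k:
  k=0: C(10,0)·0.12^0·0.88^10 = 0.278501
  k=1: C(10,1)·0.12^1·0.88^9 = 0.379774
  k=2: C(10,2)·0.12^2·0.88^8 = 0.233043
  k=3: C(10,3)·0.12^3·0.88^7 = 0.084743
  k=4: C(10,4)·0.12^4·0.88^6 = 0.020223
Total = 0.996284

0.9963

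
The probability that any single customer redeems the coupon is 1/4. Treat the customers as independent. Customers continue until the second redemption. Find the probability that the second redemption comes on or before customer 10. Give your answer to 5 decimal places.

0.75597

Finishing within 10 customers ⇔ at least 2 successes in the first 10. With X ~ Binomial(10, 0.25), P(Y ≤ 10) = 1 − P(X ≤ 1).
  k=0: C(10,0)·0.25^0·0.75^10 = 0.0563135
  k=1: C(10,1)·0.25^1·0.75^9 = 0.1877117
1 − 0.2440252 = 0.7559748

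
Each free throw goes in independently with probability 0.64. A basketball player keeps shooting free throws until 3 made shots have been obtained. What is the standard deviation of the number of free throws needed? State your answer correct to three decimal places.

1.624

Y = total free throws until the third success; negative binomial with r=3, p=0.64.
SD(Y) = √[r(1−p)/p²] = √(2.63672) = 1.62380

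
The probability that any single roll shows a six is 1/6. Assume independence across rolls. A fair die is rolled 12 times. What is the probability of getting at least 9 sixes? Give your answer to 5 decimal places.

0.00001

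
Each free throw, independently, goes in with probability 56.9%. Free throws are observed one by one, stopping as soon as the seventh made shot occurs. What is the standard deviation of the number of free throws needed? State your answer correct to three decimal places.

3.053

Y = total free throws until the seventh success; negative binomial with r=7, p=0.569.
SD(Y) = √[r(1−p)/p²] = √(9.31860) = 3.05264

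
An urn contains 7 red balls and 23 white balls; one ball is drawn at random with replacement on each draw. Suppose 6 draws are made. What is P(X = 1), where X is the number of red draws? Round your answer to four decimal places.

X ~ Binomial(n=6, p=0.233333).
P(X=1) = C(6,1) · p^1 · (1−p)^5
= 6 · 0.23333 · 0.26487 = 0.370818

0.3708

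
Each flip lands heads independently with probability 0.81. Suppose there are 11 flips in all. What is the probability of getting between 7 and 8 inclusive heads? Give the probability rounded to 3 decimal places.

X ~ Binomial(11, 0.81); P(7 ≤ X ≤ 8) = Σ C(11,k) p^k (1−p)^(11−k) over k:
  k=7: C(11,7)·0.81^7·0.19^4 = 0.09838
  k=8: C(11,8)·0.81^8·0.19^3 = 0.20971
Total = 0.30810

0.308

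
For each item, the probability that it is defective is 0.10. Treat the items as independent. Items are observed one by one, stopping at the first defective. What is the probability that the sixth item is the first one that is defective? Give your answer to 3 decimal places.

0.059

Geometric (trials to first success), p = 0.10.
P(Y = 6) = (1−p)^5 · p = 0.59049 · 0.10 = 0.05905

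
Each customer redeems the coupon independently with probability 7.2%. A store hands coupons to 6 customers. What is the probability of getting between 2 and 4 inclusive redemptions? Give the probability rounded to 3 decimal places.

X ~ Binomial(6, 0.072); P(2 ≤ X ≤ 4) = Σ C(6,k) p^k (1−p)^(6−k) over k:
  k=2: C(6,2)·0.072^2·0.928^4 = 0.05767
  k=3: C(6,3)·0.072^3·0.928^3 = 0.00597
  k=4: C(6,4)·0.072^4·0.928^2 = 0.00035
Total = 0.06398

0.064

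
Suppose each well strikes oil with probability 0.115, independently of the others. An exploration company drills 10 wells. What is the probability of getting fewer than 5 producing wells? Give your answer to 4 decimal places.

X ~ Binomial(10, 0.115); P(X ≤ 4) = Σ C(10,k) p^k (1−p)^(10−k) over k:
  k=0: C(10,0)·0.115^0·0.885^10 = 0.294736
  k=1: C(10,1)·0.115^1·0.885^9 = 0.382990
  k=2: C(10,2)·0.115^2·0.885^8 = 0.223952
  k=3: C(10,3)·0.115^3·0.885^7 = 0.077603
  k=4: C(10,4)·0.115^4·0.885^6 = 0.017647
Total = 0.996927

0.9969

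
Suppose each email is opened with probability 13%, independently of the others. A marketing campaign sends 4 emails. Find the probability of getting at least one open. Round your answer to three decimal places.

0.427

P(at least one) = 1 − P(none) = 1 − (1 − 0.13)^4
= 1 − 0.57290 = 0.42710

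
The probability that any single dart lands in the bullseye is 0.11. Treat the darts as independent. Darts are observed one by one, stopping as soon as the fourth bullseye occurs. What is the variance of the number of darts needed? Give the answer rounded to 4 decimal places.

294.2149

Y = total darts until the fourth success; negative binomial with r=4, p=0.11.
Var(Y) = r(1−p)/p² = 4·0.89 / 0.11² = 294.214876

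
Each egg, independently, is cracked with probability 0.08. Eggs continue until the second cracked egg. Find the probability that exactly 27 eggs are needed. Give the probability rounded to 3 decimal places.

0.021

Y = trial on which the second success occurs; negative binomial, r=2, p=0.08.
P(Y=27) = C(26,1) · p^2 · (1−p)^25
= 26 · 0.0064 · 0.12436 = 0.02069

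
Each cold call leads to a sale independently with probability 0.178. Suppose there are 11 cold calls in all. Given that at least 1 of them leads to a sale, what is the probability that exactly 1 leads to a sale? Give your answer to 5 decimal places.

0.31186

X ~ Binomial(11, 0.178). Want P(X=1 | X≥1) = P(X=1) / P(X≥1).
P(X=1) = C(11,1)·0.178^1·0.822^10 = 0.2757597
P(X≥1) = 1 − 0.1157684 = 0.8842316
Ratio = 0.2757597 / 0.8842316 = 0.3118637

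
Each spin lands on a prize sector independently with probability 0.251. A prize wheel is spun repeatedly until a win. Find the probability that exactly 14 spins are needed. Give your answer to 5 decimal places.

Geometric (trials to first success), p = 0.251.
P(Y = 14) = (1−p)^13 · p = 0.023349 · 0.251 = 0.0058605

0.00586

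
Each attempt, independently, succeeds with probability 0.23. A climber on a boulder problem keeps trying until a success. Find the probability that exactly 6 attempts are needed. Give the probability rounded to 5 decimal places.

0.06226

Geometric (trials to first success), p = 0.23.
P(Y = 6) = (1−p)^5 · p = 0.27068 · 0.23 = 0.0622560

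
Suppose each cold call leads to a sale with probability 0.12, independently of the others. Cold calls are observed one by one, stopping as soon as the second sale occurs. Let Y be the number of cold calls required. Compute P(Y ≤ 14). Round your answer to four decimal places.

0.5141

Finishing within 14 cold calls ⇔ at least 2 successes in the first 14. With X ~ Binomial(14, 0.12), P(Y ≤ 14) = 1 − P(X ≤ 1).
  k=0: C(14,0)·0.12^0·0.88^14 = 0.167016
  k=1: C(14,1)·0.12^1·0.88^13 = 0.318848
1 − 0.485864 = 0.514136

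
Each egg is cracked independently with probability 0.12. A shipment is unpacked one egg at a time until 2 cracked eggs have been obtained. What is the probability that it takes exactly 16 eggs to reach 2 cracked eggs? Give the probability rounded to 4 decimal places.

Y = trial on which the second success occurs; negative binomial, r=2, p=0.12.
P(Y=16) = C(15,1) · p^2 · (1−p)^14
= 15 · 0.0144 · 0.16702 = 0.036075

0.0361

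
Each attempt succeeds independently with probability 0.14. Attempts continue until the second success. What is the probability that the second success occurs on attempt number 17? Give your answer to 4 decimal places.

Y = trial on which the second success occurs; negative binomial, r=2, p=0.14.
P(Y=17) = C(16,1) · p^2 · (1−p)^15
= 16 · 0.0196 · 0.10411 = 0.032648

0.0326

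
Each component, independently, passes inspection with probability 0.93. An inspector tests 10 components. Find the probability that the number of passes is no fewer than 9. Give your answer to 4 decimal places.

0.8483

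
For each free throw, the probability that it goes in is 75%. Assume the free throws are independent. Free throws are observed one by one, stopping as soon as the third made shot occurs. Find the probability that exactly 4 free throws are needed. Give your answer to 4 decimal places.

0.3164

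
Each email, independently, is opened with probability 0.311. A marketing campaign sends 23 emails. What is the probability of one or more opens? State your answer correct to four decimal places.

P(at least one) = 1 − P(none) = 1 − (1 − 0.311)^23
= 1 − 0.000190 = 0.999810

0.9998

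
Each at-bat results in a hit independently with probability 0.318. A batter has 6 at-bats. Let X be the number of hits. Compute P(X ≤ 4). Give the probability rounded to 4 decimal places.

X ~ Binomial(6, 0.318); P(X ≤ 4) = Σ C(6,k) p^k (1−p)^(6−k) over k:
  k=0: C(6,0)·0.318^0·0.682^6 = 0.100625
  k=1: C(6,1)·0.318^1·0.682^5 = 0.281514
  k=2: C(6,2)·0.318^2·0.682^4 = 0.328158
  k=3: C(6,3)·0.318^3·0.682^3 = 0.204016
  k=4: C(6,4)·0.318^4·0.682^2 = 0.071346
Total = 0.985659

0.9857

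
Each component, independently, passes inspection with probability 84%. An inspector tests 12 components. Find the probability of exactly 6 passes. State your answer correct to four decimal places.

0.0054

X ~ Binomial(n=12, p=0.84).
P(X=6) = C(12,6) · p^6 · (1−p)^6
= 924 · 0.3513 · 1.6777e-05 = 0.005446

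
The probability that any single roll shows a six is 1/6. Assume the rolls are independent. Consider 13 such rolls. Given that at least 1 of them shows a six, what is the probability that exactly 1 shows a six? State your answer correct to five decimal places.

X ~ Binomial(13, 0.166667). Want P(X=1 | X≥1) = P(X=1) / P(X≥1).
P(X=1) = C(13,1)·0.166667^1·0.833333^12 = 0.2430061
P(X≥1) = 1 − 0.0934639 = 0.9065361
Ratio = 0.2430061 / 0.9065361 = 0.2680600

0.26806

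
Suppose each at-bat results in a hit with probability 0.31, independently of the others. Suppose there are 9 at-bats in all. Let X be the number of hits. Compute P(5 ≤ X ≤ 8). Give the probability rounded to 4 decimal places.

X ~ Binomial(9, 0.31); P(5 ≤ X ≤ 8) = Σ C(9,k) p^k (1−p)^(9−k) over k:
  k=5: C(9,5)·0.31^5·0.69^4 = 0.081766
  k=6: C(9,6)·0.31^6·0.69^3 = 0.024490
  k=7: C(9,7)·0.31^7·0.69^2 = 0.004716
  k=8: C(9,8)·0.31^8·0.69^1 = 0.000530
Total = 0.111502

0.1115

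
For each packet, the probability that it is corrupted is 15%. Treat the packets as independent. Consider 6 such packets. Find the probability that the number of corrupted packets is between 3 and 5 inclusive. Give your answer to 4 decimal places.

X ~ Binomial(6, 0.15); P(3 ≤ X ≤ 5) = Σ C(6,k) p^k (1−p)^(6−k) over k:
  k=3: C(6,3)·0.15^3·0.85^3 = 0.041453
  k=4: C(6,4)·0.15^4·0.85^2 = 0.005486
  k=5: C(6,5)·0.15^5·0.85^1 = 0.000387
Total = 0.047327

0.0473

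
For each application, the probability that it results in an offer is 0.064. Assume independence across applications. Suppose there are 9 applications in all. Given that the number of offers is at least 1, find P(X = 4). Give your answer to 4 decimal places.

0.0034

X ~ Binomial(9, 0.064). Want P(X=4 | X≥1) = P(X=4) / P(X≥1).
P(X=4) = C(9,4)·0.064^4·0.936^5 = 0.001519
P(X≥1) = 1 − 0.551420 = 0.448580
Ratio = 0.001519 / 0.448580 = 0.003386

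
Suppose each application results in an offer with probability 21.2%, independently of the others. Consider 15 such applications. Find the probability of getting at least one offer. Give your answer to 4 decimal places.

P(at least one) = 1 − P(none) = 1 − (1 − 0.212)^15
= 1 − 0.028047 = 0.971953

0.9720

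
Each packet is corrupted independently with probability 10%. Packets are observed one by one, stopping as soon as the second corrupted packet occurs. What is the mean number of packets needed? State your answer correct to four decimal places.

Y = total packets until the second success; negative binomial with r=2, p=0.10.
E[Y] = r / p = 2 / 0.10 = 20.000000

20.0000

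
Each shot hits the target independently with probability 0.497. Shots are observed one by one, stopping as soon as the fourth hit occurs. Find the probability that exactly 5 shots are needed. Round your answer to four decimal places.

0.1228

Y = trial on which the fourth success occurs; negative binomial, r=4, p=0.497.
P(Y=5) = C(4,3) · p^4 · (1−p)^1
= 4 · 0.061013 · 0.503 = 0.122759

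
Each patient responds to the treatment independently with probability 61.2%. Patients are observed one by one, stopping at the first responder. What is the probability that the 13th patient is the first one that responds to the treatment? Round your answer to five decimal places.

0.00001

Geometric (trials to first success), p = 0.612.
P(Y = 13) = (1−p)^12 · p = 1.1641e-05 · 0.612 = 0.0000071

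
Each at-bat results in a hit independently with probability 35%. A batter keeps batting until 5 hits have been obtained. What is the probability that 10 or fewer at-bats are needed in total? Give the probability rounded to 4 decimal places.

0.2485

Finishing within 10 at-bats ⇔ at least 5 successes in the first 10. With X ~ Binomial(10, 0.35), P(Y ≤ 10) = 1 − P(X ≤ 4).
  k=0: C(10,0)·0.35^0·0.65^10 = 0.013463
  k=1: C(10,1)·0.35^1·0.65^9 = 0.072492
  k=2: C(10,2)·0.35^2·0.65^8 = 0.175653
  k=3: C(10,3)·0.35^3·0.65^7 = 0.252220
  k=4: C(10,4)·0.35^4·0.65^6 = 0.237668
1 − 0.751496 = 0.248504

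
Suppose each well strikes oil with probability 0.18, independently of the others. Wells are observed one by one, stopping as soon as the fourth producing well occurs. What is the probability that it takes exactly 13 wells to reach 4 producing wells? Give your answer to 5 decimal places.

0.03871

Y = trial on which the fourth success occurs; negative binomial, r=4, p=0.18.
P(Y=13) = C(12,3) · p^4 · (1−p)^9
= 220 · 0.0010498 · 0.16762 = 0.0387113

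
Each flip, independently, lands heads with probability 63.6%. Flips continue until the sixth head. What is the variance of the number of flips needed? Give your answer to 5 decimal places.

5.39931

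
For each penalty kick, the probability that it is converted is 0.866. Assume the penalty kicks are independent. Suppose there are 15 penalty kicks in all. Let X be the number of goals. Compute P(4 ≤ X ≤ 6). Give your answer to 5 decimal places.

0.00003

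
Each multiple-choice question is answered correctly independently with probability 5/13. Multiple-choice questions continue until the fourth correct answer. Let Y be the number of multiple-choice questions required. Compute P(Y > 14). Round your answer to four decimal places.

0.1499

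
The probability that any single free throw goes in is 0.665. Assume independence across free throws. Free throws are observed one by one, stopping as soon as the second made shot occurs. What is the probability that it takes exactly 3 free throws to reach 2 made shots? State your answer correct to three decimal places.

0.296

Y = trial on which the second success occurs; negative binomial, r=2, p=0.665.
P(Y=3) = C(2,1) · p^2 · (1−p)^1
= 2 · 0.44222 · 0.335 = 0.29629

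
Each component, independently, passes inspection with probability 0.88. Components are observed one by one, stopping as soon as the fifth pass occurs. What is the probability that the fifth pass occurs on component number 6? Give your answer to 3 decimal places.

Y = trial on which the fifth success occurs; negative binomial, r=5, p=0.88.
P(Y=6) = C(5,4) · p^5 · (1−p)^1
= 5 · 0.52773 · 0.12 = 0.31664

0.317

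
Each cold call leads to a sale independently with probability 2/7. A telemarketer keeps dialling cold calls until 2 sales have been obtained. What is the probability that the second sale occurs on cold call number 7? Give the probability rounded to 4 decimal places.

0.0911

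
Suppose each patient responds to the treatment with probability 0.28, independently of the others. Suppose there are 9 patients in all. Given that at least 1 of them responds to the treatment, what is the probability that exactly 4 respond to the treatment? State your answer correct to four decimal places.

X ~ Binomial(9, 0.28). Want P(X=4 | X≥1) = P(X=4) / P(X≥1).
P(X=4) = C(9,4)·0.28^4·0.72^5 = 0.149853
P(X≥1) = 1 − 0.051999 = 0.948001
Ratio = 0.149853 / 0.948001 = 0.158072

0.1581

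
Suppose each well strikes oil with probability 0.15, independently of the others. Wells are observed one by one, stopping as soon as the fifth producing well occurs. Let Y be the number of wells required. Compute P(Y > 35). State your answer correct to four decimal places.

Needing more than 35 wells ⇔ fewer than 5 successes in the first 35. With X ~ Binomial(35, 0.15), P(Y > 35) = P(X ≤ 4).
  k=0: C(35,0)·0.15^0·0.85^35 = 0.003386
  k=1: C(35,1)·0.15^1·0.85^34 = 0.020912
  k=2: C(35,2)·0.15^2·0.85^33 = 0.062737
  k=3: C(35,3)·0.15^3·0.85^32 = 0.121784
  k=4: C(35,4)·0.15^4·0.85^31 = 0.171930
P(X ≤ 4) = 0.380749

0.3807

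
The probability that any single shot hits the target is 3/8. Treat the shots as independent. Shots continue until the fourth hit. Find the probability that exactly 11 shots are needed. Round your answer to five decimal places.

Y = trial on which the fourth success occurs; negative binomial, r=4, p=0.375.
P(Y=11) = C(10,3) · p^4 · (1−p)^7
= 120 · 0.019775 · 0.037253 = 0.0884029

0.08840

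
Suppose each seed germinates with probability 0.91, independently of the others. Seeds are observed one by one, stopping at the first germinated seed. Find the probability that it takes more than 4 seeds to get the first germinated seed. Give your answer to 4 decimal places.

Y = number of seeds to the first success; geometric, p = 0.91.
P(Y > 4) = P(first 4 all fail) = (1−p)^4 = 0.000066

0.0001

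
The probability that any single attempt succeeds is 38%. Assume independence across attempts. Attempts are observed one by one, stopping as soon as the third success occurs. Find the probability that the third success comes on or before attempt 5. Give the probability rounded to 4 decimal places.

0.2835

Finishing within 5 attempts ⇔ at least 3 successes in the first 5. With X ~ Binomial(5, 0.38), P(Y ≤ 5) = 1 − P(X ≤ 2).
  k=0: C(5,0)·0.38^0·0.62^5 = 0.091613
  k=1: C(5,1)·0.38^1·0.62^4 = 0.280750
  k=2: C(5,2)·0.38^2·0.62^3 = 0.344146
1 − 0.716509 = 0.283491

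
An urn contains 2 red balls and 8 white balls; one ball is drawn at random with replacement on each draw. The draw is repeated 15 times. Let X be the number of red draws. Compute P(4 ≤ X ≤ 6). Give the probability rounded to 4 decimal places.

X ~ Binomial(15, 0.20); P(4 ≤ X ≤ 6) = Σ C(15,k) p^k (1−p)^(15−k) over k:
  k=4: C(15,4)·0.20^4·0.80^11 = 0.187604
  k=5: C(15,5)·0.20^5·0.80^10 = 0.103182
  k=6: C(15,6)·0.20^6·0.80^9 = 0.042993
Total = 0.333779

0.3338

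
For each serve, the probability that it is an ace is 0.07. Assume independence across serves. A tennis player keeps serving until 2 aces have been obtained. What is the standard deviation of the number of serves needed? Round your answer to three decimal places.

19.483

Y = total serves until the second success; negative binomial with r=2, p=0.07.
SD(Y) = √[r(1−p)/p²] = √(379.59184) = 19.48312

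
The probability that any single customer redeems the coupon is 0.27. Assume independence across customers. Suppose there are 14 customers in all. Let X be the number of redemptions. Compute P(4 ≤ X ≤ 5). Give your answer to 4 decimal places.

0.3977

X ~ Binomial(14, 0.27); P(4 ≤ X ≤ 5) = Σ C(14,k) p^k (1−p)^(14−k) over k:
  k=4: C(14,4)·0.27^4·0.73^10 = 0.228622
  k=5: C(14,5)·0.27^5·0.73^9 = 0.169118
Total = 0.397739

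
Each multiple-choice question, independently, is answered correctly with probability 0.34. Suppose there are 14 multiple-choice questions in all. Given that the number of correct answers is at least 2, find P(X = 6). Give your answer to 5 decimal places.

0.17121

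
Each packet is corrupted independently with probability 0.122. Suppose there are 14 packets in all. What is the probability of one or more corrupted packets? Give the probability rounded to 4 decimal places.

P(at least one) = 1 − P(none) = 1 − (1 − 0.122)^14
= 1 − 0.161779 = 0.838221

0.8382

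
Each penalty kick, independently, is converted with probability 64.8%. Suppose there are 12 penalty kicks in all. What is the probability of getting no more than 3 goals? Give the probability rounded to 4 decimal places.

X ~ Binomial(12, 0.648); P(X ≤ 3) = Σ C(12,k) p^k (1−p)^(12−k) over k:
  k=0: C(12,0)·0.648^0·0.352^12 = 0.000004
  k=1: C(12,1)·0.648^1·0.352^11 = 0.000080
  k=2: C(12,2)·0.648^2·0.352^10 = 0.000809
  k=3: C(12,3)·0.648^3·0.352^9 = 0.004966
Total = 0.005859

0.0059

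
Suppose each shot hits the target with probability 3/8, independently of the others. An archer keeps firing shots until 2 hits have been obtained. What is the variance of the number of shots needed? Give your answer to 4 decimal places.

8.8889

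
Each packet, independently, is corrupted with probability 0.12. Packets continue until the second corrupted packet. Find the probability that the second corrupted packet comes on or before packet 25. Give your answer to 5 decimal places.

0.81953

Finishing within 25 packets ⇔ at least 2 successes in the first 25. With X ~ Binomial(25, 0.12), P(Y ≤ 25) = 1 − P(X ≤ 1).
  k=0: C(25,0)·0.12^0·0.88^25 = 0.0409324
  k=1: C(25,1)·0.12^1·0.88^24 = 0.1395421
1 − 0.1804745 = 0.8195255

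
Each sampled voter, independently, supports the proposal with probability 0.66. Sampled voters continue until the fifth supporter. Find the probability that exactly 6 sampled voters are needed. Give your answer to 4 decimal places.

Y = trial on which the fifth success occurs; negative binomial, r=5, p=0.66.
P(Y=6) = C(5,4) · p^5 · (1−p)^1
= 5 · 0.12523 · 0.34 = 0.212897

0.2129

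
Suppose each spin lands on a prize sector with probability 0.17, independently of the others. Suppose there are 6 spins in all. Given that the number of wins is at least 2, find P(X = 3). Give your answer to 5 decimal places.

X ~ Binomial(6, 0.17). Want P(X=3 | X≥2) = P(X=3) / P(X≥2).
P(X=3) = C(6,3)·0.17^3·0.83^3 = 0.0561838
P(X≥2) = 1 − 0.3269404 − 0.4017821 = 0.2712775
Ratio = 0.0561838 / 0.2712775 = 0.2071082

0.20711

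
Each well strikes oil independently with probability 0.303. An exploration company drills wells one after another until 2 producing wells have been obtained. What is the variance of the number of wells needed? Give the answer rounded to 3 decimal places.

Y = total wells until the second success; negative binomial with r=2, p=0.303.
Var(Y) = r(1−p)/p² = 2·0.697 / 0.303² = 15.18370

15.184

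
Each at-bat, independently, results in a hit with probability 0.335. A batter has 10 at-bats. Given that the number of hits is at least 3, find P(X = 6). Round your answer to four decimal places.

0.0824

X ~ Binomial(10, 0.335). Want P(X=6 | X≥3) = P(X=6) / P(X≥3).
P(X=6) = C(10,6)·0.335^6·0.665^4 = 0.058046
P(X≥3) = 1 − 0.016913 − 0.085200 − 0.193141 = 0.704746
Ratio = 0.058046 / 0.704746 = 0.082365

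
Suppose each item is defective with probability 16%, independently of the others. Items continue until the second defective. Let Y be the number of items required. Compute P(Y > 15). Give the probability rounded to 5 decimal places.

0.28213

Needing more than 15 items ⇔ fewer than 2 successes in the first 15. With X ~ Binomial(15, 0.16), P(Y > 15) = P(X ≤ 1).
  k=0: C(15,0)·0.16^0·0.84^15 = 0.0731458
  k=1: C(15,1)·0.16^1·0.84^14 = 0.2089880
P(X ≤ 1) = 0.2821337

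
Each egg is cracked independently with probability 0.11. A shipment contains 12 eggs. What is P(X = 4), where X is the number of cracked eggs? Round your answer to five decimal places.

0.02853

X ~ Binomial(n=12, p=0.11).
P(X=4) = C(12,4) · p^4 · (1−p)^8
= 495 · 0.00014641 · 0.39366 = 0.0285296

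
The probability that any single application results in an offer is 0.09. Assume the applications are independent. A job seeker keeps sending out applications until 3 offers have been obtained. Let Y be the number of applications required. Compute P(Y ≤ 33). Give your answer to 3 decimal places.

0.580

Finishing within 33 applications ⇔ at least 3 successes in the first 33. With X ~ Binomial(33, 0.09), P(Y ≤ 33) = 1 − P(X ≤ 2).
  k=0: C(33,0)·0.09^0·0.91^33 = 0.04450
  k=1: C(33,1)·0.09^1·0.91^32 = 0.14524
  k=2: C(33,2)·0.09^2·0.91^31 = 0.22983
1 − 0.41957 = 0.58043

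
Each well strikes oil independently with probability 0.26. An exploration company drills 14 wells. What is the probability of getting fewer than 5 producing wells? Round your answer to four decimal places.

0.7116

X ~ Binomial(14, 0.26); P(X ≤ 4) = Σ C(14,k) p^k (1−p)^(14−k) over k:
  k=0: C(14,0)·0.26^0·0.74^14 = 0.014765
  k=1: C(14,1)·0.26^1·0.74^13 = 0.072630
  k=2: C(14,2)·0.26^2·0.74^12 = 0.165870
  k=3: C(14,3)·0.26^3·0.74^11 = 0.233115
  k=4: C(14,4)·0.26^4·0.74^10 = 0.225240
Total = 0.711620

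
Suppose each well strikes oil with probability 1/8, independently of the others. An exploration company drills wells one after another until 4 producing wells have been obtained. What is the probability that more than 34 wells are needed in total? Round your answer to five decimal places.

Needing more than 34 wells ⇔ fewer than 4 successes in the first 34. With X ~ Binomial(34, 0.125), P(Y > 34) = P(X ≤ 3).
  k=0: C(34,0)·0.125^0·0.875^34 = 0.0106727
  k=1: C(34,1)·0.125^1·0.875^33 = 0.0518388
  k=2: C(34,2)·0.125^2·0.875^32 = 0.1221914
  k=3: C(34,3)·0.125^3·0.875^31 = 0.1861964
P(X ≤ 3) = 0.3708992

0.37090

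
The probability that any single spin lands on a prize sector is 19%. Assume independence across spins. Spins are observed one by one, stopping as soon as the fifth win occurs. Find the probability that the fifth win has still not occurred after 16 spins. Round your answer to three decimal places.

Needing more than 16 spins ⇔ fewer than 5 successes in the first 16. With X ~ Binomial(16, 0.19), P(Y > 16) = P(X ≤ 4).
  k=0: C(16,0)·0.19^0·0.81^16 = 0.03434
  k=1: C(16,1)·0.19^1·0.81^15 = 0.12887
  k=2: C(16,2)·0.19^2·0.81^14 = 0.22671
  k=3: C(16,3)·0.19^3·0.81^13 = 0.24817
  k=4: C(16,4)·0.19^4·0.81^12 = 0.18919
P(X ≤ 4) = 0.82729

0.827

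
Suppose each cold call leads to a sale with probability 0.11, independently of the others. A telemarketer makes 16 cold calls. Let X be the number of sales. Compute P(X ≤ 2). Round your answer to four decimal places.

0.7455

X ~ Binomial(16, 0.11); P(X ≤ 2) = Σ C(16,k) p^k (1−p)^(16−k) over k:
  k=0: C(16,0)·0.11^0·0.89^16 = 0.154967
  k=1: C(16,1)·0.11^1·0.89^15 = 0.306452
  k=2: C(16,2)·0.11^2·0.89^14 = 0.284071
Total = 0.745490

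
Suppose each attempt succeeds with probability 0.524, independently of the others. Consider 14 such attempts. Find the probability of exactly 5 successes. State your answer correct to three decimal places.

X ~ Binomial(n=14, p=0.524).
P(X=5) = C(14,5) · p^5 · (1−p)^9
= 2002 · 0.039505 · 0.0012545 = 0.09922

0.099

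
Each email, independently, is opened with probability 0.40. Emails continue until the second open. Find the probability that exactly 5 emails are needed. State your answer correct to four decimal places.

0.1382

Y = trial on which the second success occurs; negative binomial, r=2, p=0.40.
P(Y=5) = C(4,1) · p^2 · (1−p)^3
= 4 · 0.16 · 0.216 = 0.138240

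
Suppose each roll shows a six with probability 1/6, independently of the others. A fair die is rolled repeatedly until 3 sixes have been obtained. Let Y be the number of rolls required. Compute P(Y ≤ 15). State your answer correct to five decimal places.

Finishing within 15 rolls ⇔ at least 3 successes in the first 15. With X ~ Binomial(15, 0.166667), P(Y ≤ 15) = 1 − P(X ≤ 2).
  k=0: C(15,0)·0.166667^0·0.833333^15 = 0.0649055
  k=1: C(15,1)·0.166667^1·0.833333^14 = 0.1947164
  k=2: C(15,2)·0.166667^2·0.833333^13 = 0.2726030
1 − 0.5322249 = 0.4677751

0.46778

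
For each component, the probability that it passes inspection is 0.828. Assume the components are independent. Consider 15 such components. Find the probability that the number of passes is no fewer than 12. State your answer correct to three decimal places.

X ~ Binomial(15, 0.828); P(X ≥ 12) = Σ C(15,k) p^k (1−p)^(15−k) over k:
  k=12: C(15,12)·0.828^12·0.172^3 = 0.24041
  k=13: C(15,13)·0.828^13·0.172^2 = 0.26708
  k=14: C(15,14)·0.828^14·0.172^1 = 0.18367
  k=15: C(15,15)·0.828^15·0.172^0 = 0.05895
Total = 0.75011

0.750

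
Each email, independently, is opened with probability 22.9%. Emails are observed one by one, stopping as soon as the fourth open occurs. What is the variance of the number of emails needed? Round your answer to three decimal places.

Y = total emails until the fourth success; negative binomial with r=4, p=0.229.
Var(Y) = r(1−p)/p² = 4·0.771 / 0.229² = 58.80895

58.809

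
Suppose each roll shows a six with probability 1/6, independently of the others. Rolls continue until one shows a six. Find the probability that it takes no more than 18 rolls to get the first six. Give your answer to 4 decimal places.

Y = number of rolls to the first success; geometric, p = 0.166667.
P(Y ≤ 18) = 1 − (1−p)^18 = 1 − 0.037561 = 0.962439

0.9624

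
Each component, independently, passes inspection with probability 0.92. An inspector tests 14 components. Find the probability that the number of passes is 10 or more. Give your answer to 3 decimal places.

X ~ Binomial(14, 0.92); P(X ≥ 10) = Σ C(14,k) p^k (1−p)^(14−k) over k:
  k=10: C(14,10)·0.92^10·0.08^4 = 0.01781
  k=11: C(14,11)·0.92^11·0.08^3 = 0.07448
  k=12: C(14,12)·0.92^12·0.08^2 = 0.21413
  k=13: C(14,13)·0.92^13·0.08^1 = 0.37884
  k=14: C(14,14)·0.92^14·0.08^0 = 0.31119
Total = 0.99646

0.996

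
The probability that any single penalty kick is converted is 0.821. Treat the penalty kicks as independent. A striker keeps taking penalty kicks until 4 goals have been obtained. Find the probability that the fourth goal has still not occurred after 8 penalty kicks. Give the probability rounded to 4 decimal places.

0.0064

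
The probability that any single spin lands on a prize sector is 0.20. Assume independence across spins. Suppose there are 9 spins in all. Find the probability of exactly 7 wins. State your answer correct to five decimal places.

X ~ Binomial(n=9, p=0.20).
P(X=7) = C(9,7) · p^7 · (1−p)^2
= 36 · 1.28e-05 · 0.64 = 0.0002949

0.00029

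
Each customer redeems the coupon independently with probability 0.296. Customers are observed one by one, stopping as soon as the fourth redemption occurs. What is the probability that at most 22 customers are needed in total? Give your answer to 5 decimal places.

Finishing within 22 customers ⇔ at least 4 successes in the first 22. With X ~ Binomial(22, 0.296), P(Y ≤ 22) = 1 − P(X ≤ 3).
  k=0: C(22,0)·0.296^0·0.704^22 = 0.0004432
  k=1: C(22,1)·0.296^1·0.704^21 = 0.0040996
  k=2: C(22,2)·0.296^2·0.704^20 = 0.0180988
  k=3: C(22,3)·0.296^3·0.704^19 = 0.0507313
1 − 0.0733729 = 0.9266271

0.92663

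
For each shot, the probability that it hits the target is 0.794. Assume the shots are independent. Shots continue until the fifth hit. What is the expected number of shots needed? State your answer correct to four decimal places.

6.2972

Y = total shots until the fifth success; negative binomial with r=5, p=0.794.
E[Y] = r / p = 5 / 0.794 = 6.297229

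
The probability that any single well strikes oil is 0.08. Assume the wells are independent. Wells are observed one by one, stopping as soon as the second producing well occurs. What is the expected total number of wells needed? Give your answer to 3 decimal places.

Y = total wells until the second success; negative binomial with r=2, p=0.08.
E[Y] = r / p = 2 / 0.08 = 25.00000

25.000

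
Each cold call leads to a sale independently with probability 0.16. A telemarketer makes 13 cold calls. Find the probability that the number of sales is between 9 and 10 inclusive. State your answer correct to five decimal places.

0.00003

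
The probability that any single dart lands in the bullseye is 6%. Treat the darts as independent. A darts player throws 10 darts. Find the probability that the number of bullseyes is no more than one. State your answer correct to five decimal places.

0.88241

X ~ Binomial(10, 0.06); P(X ≤ 1) = Σ C(10,k) p^k (1−p)^(10−k) over k:
  k=0: C(10,0)·0.06^0·0.94^10 = 0.5386151
  k=1: C(10,1)·0.06^1·0.94^9 = 0.3437969
Total = 0.8824120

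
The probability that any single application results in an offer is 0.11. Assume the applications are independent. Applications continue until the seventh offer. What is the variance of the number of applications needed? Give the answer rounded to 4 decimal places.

Y = total applications until the seventh success; negative binomial with r=7, p=0.11.
Var(Y) = r(1−p)/p² = 7·0.89 / 0.11² = 514.876033

514.8760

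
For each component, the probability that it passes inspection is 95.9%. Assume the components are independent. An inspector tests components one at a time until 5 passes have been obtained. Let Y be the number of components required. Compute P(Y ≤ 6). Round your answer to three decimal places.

0.977

Finishing within 6 components ⇔ at least 5 successes in the first 6. With X ~ Binomial(6, 0.959), P(Y ≤ 6) = 1 − P(X ≤ 4).
  k=0: C(6,0)·0.959^0·0.041^6 = 0.00000
  k=1: C(6,1)·0.959^1·0.041^5 = 0.00000
  k=2: C(6,2)·0.959^2·0.041^4 = 0.00004
  k=3: C(6,3)·0.959^3·0.041^3 = 0.00122
  k=4: C(6,4)·0.959^4·0.041^2 = 0.02133
1 − 0.02258 = 0.97742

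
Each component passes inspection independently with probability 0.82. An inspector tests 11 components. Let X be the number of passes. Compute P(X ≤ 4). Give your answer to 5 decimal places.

0.00102

X ~ Binomial(11, 0.82); P(X ≤ 4) = Σ C(11,k) p^k (1−p)^(11−k) over k:
  k=0: C(11,0)·0.82^0·0.18^11 = 0.0000000
  k=1: C(11,1)·0.82^1·0.18^10 = 0.0000003
  k=2: C(11,2)·0.82^2·0.18^9 = 0.0000073
  k=3: C(11,3)·0.82^3·0.18^8 = 0.0001003
  k=4: C(11,4)·0.82^4·0.18^7 = 0.0009134
Total = 0.0010214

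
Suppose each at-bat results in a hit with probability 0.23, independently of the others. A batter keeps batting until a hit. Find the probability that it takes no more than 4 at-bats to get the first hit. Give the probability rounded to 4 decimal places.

0.6485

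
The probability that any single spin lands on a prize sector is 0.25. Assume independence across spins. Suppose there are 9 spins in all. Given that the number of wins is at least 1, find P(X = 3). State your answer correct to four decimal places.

0.2526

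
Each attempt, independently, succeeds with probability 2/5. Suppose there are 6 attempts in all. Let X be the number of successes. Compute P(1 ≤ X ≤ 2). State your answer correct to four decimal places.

0.4977

X ~ Binomial(6, 0.40); P(1 ≤ X ≤ 2) = Σ C(6,k) p^k (1−p)^(6−k) over k:
  k=1: C(6,1)·0.40^1·0.60^5 = 0.186624
  k=2: C(6,2)·0.40^2·0.60^4 = 0.311040
Total = 0.497664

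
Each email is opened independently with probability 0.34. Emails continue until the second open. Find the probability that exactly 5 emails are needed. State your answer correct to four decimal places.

0.1329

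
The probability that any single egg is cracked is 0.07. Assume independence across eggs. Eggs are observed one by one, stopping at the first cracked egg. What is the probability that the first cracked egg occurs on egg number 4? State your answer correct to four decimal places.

Geometric (trials to first success), p = 0.07.
P(Y = 4) = (1−p)^3 · p = 0.80436 · 0.07 = 0.056305

0.0563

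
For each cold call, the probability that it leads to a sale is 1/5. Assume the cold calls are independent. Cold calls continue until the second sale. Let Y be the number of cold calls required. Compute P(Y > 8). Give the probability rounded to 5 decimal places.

Needing more than 8 cold calls ⇔ fewer than 2 successes in the first 8. With X ~ Binomial(8, 0.20), P(Y > 8) = P(X ≤ 1).
  k=0: C(8,0)·0.20^0·0.80^8 = 0.1677722
  k=1: C(8,1)·0.20^1·0.80^7 = 0.3355443
P(X ≤ 1) = 0.5033165

0.50332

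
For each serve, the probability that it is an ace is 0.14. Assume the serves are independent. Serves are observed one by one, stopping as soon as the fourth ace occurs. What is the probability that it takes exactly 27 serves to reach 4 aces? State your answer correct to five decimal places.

0.03111

Y = trial on which the fourth success occurs; negative binomial, r=4, p=0.14.
P(Y=27) = C(26,3) · p^4 · (1−p)^23
= 2600 · 0.00038416 · 0.03115 = 0.0311136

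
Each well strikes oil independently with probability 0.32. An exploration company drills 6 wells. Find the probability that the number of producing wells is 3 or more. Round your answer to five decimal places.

X ~ Binomial(6, 0.32); P(X ≥ 3) = Σ C(6,k) p^k (1−p)^(6−k) over k:
  k=3: C(6,3)·0.32^3·0.68^3 = 0.2060662
  k=4: C(6,4)·0.32^4·0.68^2 = 0.0727292
  k=5: C(6,5)·0.32^5·0.68^1 = 0.0136902
  k=6: C(6,6)·0.32^6·0.68^0 = 0.0010737
Total = 0.2935593

0.29356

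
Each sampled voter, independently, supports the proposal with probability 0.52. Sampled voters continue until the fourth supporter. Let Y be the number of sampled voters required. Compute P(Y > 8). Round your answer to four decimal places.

0.3205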